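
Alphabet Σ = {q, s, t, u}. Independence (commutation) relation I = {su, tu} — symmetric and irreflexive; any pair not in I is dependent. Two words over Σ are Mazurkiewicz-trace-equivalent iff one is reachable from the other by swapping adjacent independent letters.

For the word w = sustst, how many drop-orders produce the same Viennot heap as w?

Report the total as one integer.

piece 0:s — minimal
piece 1:u — minimal
piece 2:s rests on {0:s}
piece 3:t rests on {2:s}
piece 4:s rests on {3:t}
piece 5:t rests on {4:s}
minimal pieces: {0:s, 1:u}
ways to finish when only these pieces remain (= sum over removing one remaining piece with nothing left below it):
  1 left: {1}→1  {5}→1
  2 left: {1,5}→2  {4,5}→1
  3 left: {1,4,5}→3  {3,4,5}→1
  4 left: {1,3,4,5}→4  {2,3,4,5}→1
  placing 0:s first → 5 extensions
  placing 1:u first → 1 extensions
total linear extensions = 6

6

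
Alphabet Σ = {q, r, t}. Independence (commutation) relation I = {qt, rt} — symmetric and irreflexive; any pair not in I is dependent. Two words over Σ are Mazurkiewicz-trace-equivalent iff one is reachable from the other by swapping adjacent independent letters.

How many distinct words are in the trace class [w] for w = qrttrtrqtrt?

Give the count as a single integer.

0(q) covers ∅
1(r) covers 0:q
2(t) covers ∅
3(t) covers 2:t
4(r) covers 1:r
5(t) covers 3:t
6(r) covers 4:r
7(q) covers 6:r
8(t) covers 5:t
9(r) covers 7:q
10(t) covers 8:t
floor of heap: 0:q, 2:t
completions by unplaced set U, small U first (add the entries for U minus each lowest piece of U):
  |U|=1: {9}:1  {10}:1
  |U|=2: {7,9}:1  {8,10}:1  {9,10}:2
  |U|=3: {5,8,10}:1  {6,7,9}:1  {7,9,10}:3  {8,9,10}:3
  |U|=4: {3,5,8,10}:1  {4,6,7,9}:1  {5,8,9,10}:4  {6,7,9,10}:4  {7,8,9,10}:6
  |U|=5: {1,4,6,7,9}:1  {2,3,5,8,10}:1  {3,5,8,9,10}:5  {4,6,7,9,10}:5  {5,7,8,9,10}:10  {6,7,8,9,10}:10
  |U|=6: {0,1,4,6,7,9}:1  {1,4,6,7,9,10}:6  {2,3,5,8,9,10}:6  {3,5,7,8,9,10}:15  {4,6,7,8,9,10}:15  {5,6,7,8,9,10}:20
  |U|=7: {0,1,4,6,7,9,10}:7  {1,4,6,7,8,9,10}:21  {2,3,5,7,8,9,10}:21  {3,5,6,7,8,9,10}:35  {4,5,6,7,8,9,10}:35
  |U|=8: {0,1,4,6,7,8,9,10}:28  {1,4,5,6,7,8,9,10}:56  {2,3,5,6,7,8,9,10}:56  {3,4,5,6,7,8,9,10}:70
  |U|=9: {0,1,4,5,6,7,8,9,10}:84  {1,3,4,5,6,7,8,9,10}:126  {2,3,4,5,6,7,8,9,10}:126
  start at 0(q): 252
  start at 2(t): 210
sum over floor = 462

462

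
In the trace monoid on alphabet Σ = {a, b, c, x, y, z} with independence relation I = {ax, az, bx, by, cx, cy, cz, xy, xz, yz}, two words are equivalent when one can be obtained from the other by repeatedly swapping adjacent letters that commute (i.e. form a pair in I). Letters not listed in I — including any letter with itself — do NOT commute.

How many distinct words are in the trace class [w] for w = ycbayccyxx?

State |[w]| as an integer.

810

#0=y has no predecessor
#1=c has no predecessor
#2=b depends on [1:c]
#3=a depends on [0:y, 2:b]
#4=y depends on [3:a]
#5=c depends on [3:a]
#6=c depends on [5:c]
#7=y depends on [4:y]
#8=x has no predecessor
#9=x depends on [8:x]
sources: [0:y, 1:c, 8:x]
N(rest) = Σ N(rest − s) over sources s of rest; N(one piece) = 1:
  size 1 → [6]=1  [7]=1  [9]=1
  size 2 → [4,7]=1  [5,6]=1  [6,7]=2  [6,9]=2  [7,9]=2  [8,9]=1
  size 3 → [4,6,7]=3  [4,7,9]=3  [5,6,7]=3  [5,6,9]=3  [6,7,9]=6  [6,8,9]=3  [7,8,9]=3
  size 4 → [4,5,6,7]=6  [4,6,7,9]=12  [4,7,8,9]=6  [5,6,7,9]=12  [5,6,8,9]=6  [6,7,8,9]=12
  size 5 → [3,4,5,6,7]=6  [4,5,6,7,9]=30  [4,6,7,8,9]=30  [5,6,7,8,9]=30
  size 6 → [0,3,4,5,6,7]=6  [2,3,4,5,6,7]=6  [3,4,5,6,7,9]=36  [4,5,6,7,8,9]=90
  size 7 → [0,2,3,4,5,6,7]=12  [0,3,4,5,6,7,9]=42  [1,2,3,4,5,6,7]=6  [2,3,4,5,6,7,9]=42  [3,4,5,6,7,8,9]=126
  size 8 → [0,1,2,3,4,5,6,7]=18  [0,2,3,4,5,6,7,9]=96  [0,3,4,5,6,7,8,9]=168  [1,2,3,4,5,6,7,9]=48  [2,3,4,5,6,7,8,9]=168
  first=0(y) contributes 216
  first=1(c) contributes 432
  first=8(x) contributes 162
|[w]| = 810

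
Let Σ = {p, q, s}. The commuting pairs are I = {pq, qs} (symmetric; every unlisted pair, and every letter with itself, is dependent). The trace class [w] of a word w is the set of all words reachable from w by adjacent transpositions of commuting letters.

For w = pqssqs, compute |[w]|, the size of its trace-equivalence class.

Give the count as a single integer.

0(p) covers ∅
1(q) covers ∅
2(s) covers 0:p
3(s) covers 2:s
4(q) covers 1:q
5(s) covers 3:s
floor of heap: 0:p, 1:q
completions by unplaced set U, small U first (add the entries for U minus each lowest piece of U):
  |U|=1: {4}:1  {5}:1
  |U|=2: {1,4}:1  {3,5}:1  {4,5}:2
  |U|=3: {1,4,5}:3  {2,3,5}:1  {3,4,5}:3
  |U|=4: {0,2,3,5}:1  {1,3,4,5}:6  {2,3,4,5}:4
  start at 0(p): 10
  start at 1(q): 5
sum over floor = 15

15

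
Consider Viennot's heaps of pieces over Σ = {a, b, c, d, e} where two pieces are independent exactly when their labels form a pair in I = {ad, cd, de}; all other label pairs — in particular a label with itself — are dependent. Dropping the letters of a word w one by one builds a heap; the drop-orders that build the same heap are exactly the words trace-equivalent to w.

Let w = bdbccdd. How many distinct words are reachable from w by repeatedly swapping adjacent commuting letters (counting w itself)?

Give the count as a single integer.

0(b) covers ∅
1(d) covers 0:b
2(b) covers 1:d
3(c) covers 2:b
4(c) covers 3:c
5(d) covers 2:b
6(d) covers 5:d
floor of heap: 0:b
completions by unplaced set U, small U first (add the entries for U minus each lowest piece of U):
  |U|=1: {4}:1  {6}:1
  |U|=2: {3,4}:1  {4,6}:2  {5,6}:1
  |U|=3: {3,4,6}:3  {4,5,6}:3
  |U|=4: {3,4,5,6}:6
  |U|=5: {2,3,4,5,6}:6
  start at 0(b): 6

6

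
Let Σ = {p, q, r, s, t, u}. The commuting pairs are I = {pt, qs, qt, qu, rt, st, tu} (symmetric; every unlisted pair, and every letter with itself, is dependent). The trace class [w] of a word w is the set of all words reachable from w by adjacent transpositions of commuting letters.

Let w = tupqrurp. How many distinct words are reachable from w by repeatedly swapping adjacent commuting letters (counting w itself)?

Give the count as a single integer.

drop 0:t onto floor
drop 1:u onto floor
drop 2:p onto {1:u}
drop 3:q onto {2:p}
drop 4:r onto {3:q}
drop 5:u onto {4:r}
drop 6:r onto {5:u}
drop 7:p onto {6:r}
ground layer = {0:t, 1:u}
drop-orders for the pieces not yet dropped (sum over which currently-grounded one goes next):
  1 to go: {0} 1  {7} 1
  2 to go: {0,7} 2  {6,7} 1
  3 to go: {0,6,7} 3  {5,6,7} 1
  4 to go: {0,5,6,7} 4  {4,5,6,7} 1
  5 to go: {0,4,5,6,7} 5  {3,4,5,6,7} 1
  6 to go: {0,3,4,5,6,7} 6  {2,3,4,5,6,7} 1
  if 0:t drops first: 1 orders
  if 1:u drops first: 7 orders
heap linearizations: 8

8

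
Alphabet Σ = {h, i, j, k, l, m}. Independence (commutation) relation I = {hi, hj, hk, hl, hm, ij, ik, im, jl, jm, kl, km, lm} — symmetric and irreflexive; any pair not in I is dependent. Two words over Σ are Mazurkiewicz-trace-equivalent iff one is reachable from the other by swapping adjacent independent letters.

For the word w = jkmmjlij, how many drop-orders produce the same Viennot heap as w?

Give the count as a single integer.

420

drop 0:j onto floor
drop 1:k onto {0:j}
drop 2:m onto floor
drop 3:m onto {2:m}
drop 4:j onto {1:k}
drop 5:l onto floor
drop 6:i onto {5:l}
drop 7:j onto {4:j}
ground layer = {0:j, 2:m, 5:l}
drop-orders for the pieces not yet dropped (sum over which currently-grounded one goes next):
  1 to go: {3} 1  {6} 1  {7} 1
  2 to go: {2,3} 1  {3,6} 2  {3,7} 2  {4,7} 1  {5,6} 1  {6,7} 2
  3 to go: {1,4,7} 1  {2,3,6} 3  {2,3,7} 3  {3,4,7} 3  {3,5,6} 3  {3,6,7} 6  {4,6,7} 3  {5,6,7} 3
  4 to go: {0,1,4,7} 1  {1,3,4,7} 4  {1,4,6,7} 4  {2,3,4,7} 6  {2,3,5,6} 6  {2,3,6,7} 12  {3,4,6,7} 12  {3,5,6,7} 12  {4,5,6,7} 6
  5 to go: {0,1,3,4,7} 5  {0,1,4,6,7} 5  {1,2,3,4,7} 10  {1,3,4,6,7} 20  {1,4,5,6,7} 10  {2,3,4,6,7} 30  {2,3,5,6,7} 30  {3,4,5,6,7} 30
  6 to go: {0,1,2,3,4,7} 15  {0,1,3,4,6,7} 30  {0,1,4,5,6,7} 15  {1,2,3,4,6,7} 60  {1,3,4,5,6,7} 60  {2,3,4,5,6,7} 90
  if 0:j drops first: 210 orders
  if 2:m drops first: 105 orders
  if 5:l drops first: 105 orders
heap linearizations: 420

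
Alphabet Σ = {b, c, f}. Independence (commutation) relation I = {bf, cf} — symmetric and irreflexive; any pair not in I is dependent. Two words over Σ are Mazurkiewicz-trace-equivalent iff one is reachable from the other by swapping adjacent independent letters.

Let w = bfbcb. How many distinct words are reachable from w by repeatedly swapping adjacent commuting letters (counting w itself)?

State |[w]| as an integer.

5

piece 0:b — minimal
piece 1:f — minimal
piece 2:b rests on {0:b}
piece 3:c rests on {2:b}
piece 4:b rests on {3:c}
minimal pieces: {0:b, 1:f}
ways to finish when only these pieces remain (= sum over removing one remaining piece with nothing left below it):
  1 left: {1}→1  {4}→1
  2 left: {1,4}→2  {3,4}→1
  3 left: {1,3,4}→3  {2,3,4}→1
  placing 0:b first → 4 extensions
  placing 1:f first → 1 extensions
total linear extensions = 5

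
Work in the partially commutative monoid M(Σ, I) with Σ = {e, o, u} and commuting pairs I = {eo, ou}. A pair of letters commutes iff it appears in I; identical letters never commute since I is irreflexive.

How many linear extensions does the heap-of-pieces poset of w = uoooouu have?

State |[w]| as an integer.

35

#0=u has no predecessor
#1=o has no predecessor
#2=o depends on [1:o]
#3=o depends on [2:o]
#4=o depends on [3:o]
#5=u depends on [0:u]
#6=u depends on [5:u]
sources: [0:u, 1:o]
N(rest) = Σ N(rest − s) over sources s of rest; N(one piece) = 1:
  size 1 → [4]=1  [6]=1
  size 2 → [3,4]=1  [4,6]=2  [5,6]=1
  size 3 → [0,5,6]=1  [2,3,4]=1  [3,4,6]=3  [4,5,6]=3
  size 4 → [0,4,5,6]=4  [1,2,3,4]=1  [2,3,4,6]=4  [3,4,5,6]=6
  size 5 → [0,3,4,5,6]=10  [1,2,3,4,6]=5  [2,3,4,5,6]=10
  first=0(u) contributes 15
  first=1(o) contributes 20
|[w]| = 35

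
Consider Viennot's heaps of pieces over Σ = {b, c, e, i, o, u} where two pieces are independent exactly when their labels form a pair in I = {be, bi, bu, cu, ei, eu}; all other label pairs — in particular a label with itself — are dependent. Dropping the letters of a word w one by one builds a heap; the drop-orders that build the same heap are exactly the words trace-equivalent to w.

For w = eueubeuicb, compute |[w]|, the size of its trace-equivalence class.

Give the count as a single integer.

#0=e has no predecessor
#1=u has no predecessor
#2=e depends on [0:e]
#3=u depends on [1:u]
#4=b has no predecessor
#5=e depends on [2:e]
#6=u depends on [3:u]
#7=i depends on [6:u]
#8=c depends on [4:b, 5:e, 7:i]
#9=b depends on [8:c]
sources: [0:e, 1:u, 4:b]
N(rest) = Σ N(rest − s) over sources s of rest; N(one piece) = 1:
  size 1 → [9]=1
  size 2 → [8,9]=1
  size 3 → [4,8,9]=1  [5,8,9]=1  [7,8,9]=1
  size 4 → [2,5,8,9]=1  [4,5,8,9]=2  [4,7,8,9]=2  [5,7,8,9]=2  [6,7,8,9]=1
  size 5 → [0,2,5,8,9]=1  [2,4,5,8,9]=3  [2,5,7,8,9]=3  [3,6,7,8,9]=1  [4,5,7,8,9]=6  [4,6,7,8,9]=3  [5,6,7,8,9]=3
  size 6 → [0,2,4,5,8,9]=4  [0,2,5,7,8,9]=4  [1,3,6,7,8,9]=1  [2,4,5,7,8,9]=12  [2,5,6,7,8,9]=6  [3,4,6,7,8,9]=4  [3,5,6,7,8,9]=4  [4,5,6,7,8,9]=12
  size 7 → [0,2,4,5,7,8,9]=20  [0,2,5,6,7,8,9]=10  [1,3,4,6,7,8,9]=5  [1,3,5,6,7,8,9]=5  [2,3,5,6,7,8,9]=10  [2,4,5,6,7,8,9]=30  [3,4,5,6,7,8,9]=20
  size 8 → [0,2,3,5,6,7,8,9]=20  [0,2,4,5,6,7,8,9]=60  [1,2,3,5,6,7,8,9]=15  [1,3,4,5,6,7,8,9]=30  [2,3,4,5,6,7,8,9]=60
  first=0(e) contributes 105
  first=1(u) contributes 140
  first=4(b) contributes 35
|[w]| = 280

280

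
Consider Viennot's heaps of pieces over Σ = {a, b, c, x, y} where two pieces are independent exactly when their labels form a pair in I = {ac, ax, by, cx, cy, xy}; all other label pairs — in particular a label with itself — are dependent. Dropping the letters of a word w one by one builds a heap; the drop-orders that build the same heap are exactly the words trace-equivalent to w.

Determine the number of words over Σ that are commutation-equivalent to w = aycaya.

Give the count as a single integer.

#0=a has no predecessor
#1=y depends on [0:a]
#2=c has no predecessor
#3=a depends on [1:y]
#4=y depends on [3:a]
#5=a depends on [4:y]
sources: [0:a, 2:c]
N(rest) = Σ N(rest − s) over sources s of rest; N(one piece) = 1:
  size 1 → [2]=1  [5]=1
  size 2 → [2,5]=2  [4,5]=1
  size 3 → [2,4,5]=3  [3,4,5]=1
  size 4 → [1,3,4,5]=1  [2,3,4,5]=4
  first=0(a) contributes 5
  first=2(c) contributes 1
|[w]| = 6

6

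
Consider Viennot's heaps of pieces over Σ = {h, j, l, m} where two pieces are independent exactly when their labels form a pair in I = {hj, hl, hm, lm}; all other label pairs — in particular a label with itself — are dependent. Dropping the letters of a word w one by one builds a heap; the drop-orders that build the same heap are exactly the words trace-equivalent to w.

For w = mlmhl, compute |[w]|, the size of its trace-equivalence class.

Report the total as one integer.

drop 0:m onto floor
drop 1:l onto floor
drop 2:m onto {0:m}
drop 3:h onto floor
drop 4:l onto {1:l}
ground layer = {0:m, 1:l, 3:h}
drop-orders for the pieces not yet dropped (sum over which currently-grounded one goes next):
  1 to go: {2} 1  {3} 1  {4} 1
  2 to go: {0,2} 1  {1,4} 1  {2,3} 2  {2,4} 2  {3,4} 2
  3 to go: {0,2,3} 3  {0,2,4} 3  {1,2,4} 3  {1,3,4} 3  {2,3,4} 6
  if 0:m drops first: 12 orders
  if 1:l drops first: 12 orders
  if 3:h drops first: 6 orders
heap linearizations: 30

30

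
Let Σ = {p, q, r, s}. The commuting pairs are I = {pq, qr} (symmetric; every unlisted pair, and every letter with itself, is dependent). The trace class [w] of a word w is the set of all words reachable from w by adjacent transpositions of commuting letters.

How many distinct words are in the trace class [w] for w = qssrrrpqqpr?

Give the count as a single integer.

28

0(q) covers ∅
1(s) covers 0:q
2(s) covers 1:s
3(r) covers 2:s
4(r) covers 3:r
5(r) covers 4:r
6(p) covers 5:r
7(q) covers 2:s
8(q) covers 7:q
9(p) covers 6:p
10(r) covers 9:p
floor of heap: 0:q
completions by unplaced set U, small U first (add the entries for U minus each lowest piece of U):
  |U|=1: {8}:1  {10}:1
  |U|=2: {7,8}:1  {8,10}:2  {9,10}:1
  |U|=3: {6,9,10}:1  {7,8,10}:3  {8,9,10}:3
  |U|=4: {5,6,9,10}:1  {6,8,9,10}:4  {7,8,9,10}:6
  |U|=5: {4,5,6,9,10}:1  {5,6,8,9,10}:5  {6,7,8,9,10}:10
  |U|=6: {3,4,5,6,9,10}:1  {4,5,6,8,9,10}:6  {5,6,7,8,9,10}:15
  |U|=7: {3,4,5,6,8,9,10}:7  {4,5,6,7,8,9,10}:21
  |U|=8: {3,4,5,6,7,8,9,10}:28
  |U|=9: {2,3,4,5,6,7,8,9,10}:28
  start at 0(q): 28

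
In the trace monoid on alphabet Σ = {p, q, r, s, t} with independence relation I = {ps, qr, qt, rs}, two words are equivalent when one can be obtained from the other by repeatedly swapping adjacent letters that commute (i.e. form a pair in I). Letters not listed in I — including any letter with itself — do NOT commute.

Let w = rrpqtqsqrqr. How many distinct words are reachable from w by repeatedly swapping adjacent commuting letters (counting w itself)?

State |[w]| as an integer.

46

drop 0:r onto floor
drop 1:r onto {0:r}
drop 2:p onto {1:r}
drop 3:q onto {2:p}
drop 4:t onto {2:p}
drop 5:q onto {3:q}
drop 6:s onto {4:t, 5:q}
drop 7:q onto {6:s}
drop 8:r onto {4:t}
drop 9:q onto {7:q}
drop 10:r onto {8:r}
ground layer = {0:r}
drop-orders for the pieces not yet dropped (sum over which currently-grounded one goes next):
  1 to go: {9} 1  {10} 1
  2 to go: {7,9} 1  {8,10} 1  {9,10} 2
  3 to go: {6,7,9} 1  {7,9,10} 3  {8,9,10} 3
  4 to go: {5,6,7,9} 1  {6,7,9,10} 4  {7,8,9,10} 6
  5 to go: {3,5,6,7,9} 1  {5,6,7,9,10} 5  {6,7,8,9,10} 10
  6 to go: {3,5,6,7,9,10} 6  {4,6,7,8,9,10} 10  {5,6,7,8,9,10} 15
  7 to go: {3,5,6,7,8,9,10} 21  {4,5,6,7,8,9,10} 25
  8 to go: {3,4,5,6,7,8,9,10} 46
  9 to go: {2,3,4,5,6,7,8,9,10} 46
  if 0:r drops first: 46 orders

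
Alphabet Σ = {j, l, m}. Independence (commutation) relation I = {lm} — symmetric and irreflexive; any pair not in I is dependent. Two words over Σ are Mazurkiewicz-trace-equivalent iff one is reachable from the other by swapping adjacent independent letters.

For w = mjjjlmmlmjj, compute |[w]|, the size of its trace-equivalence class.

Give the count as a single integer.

10

0(m) covers ∅
1(j) covers 0:m
2(j) covers 1:j
3(j) covers 2:j
4(l) covers 3:j
5(m) covers 3:j
6(m) covers 5:m
7(l) covers 4:l
8(m) covers 6:m
9(j) covers 7:l, 8:m
10(j) covers 9:j
floor of heap: 0:m
completions by unplaced set U, small U first (add the entries for U minus each lowest piece of U):
  |U|=1: {10}:1
  |U|=2: {9,10}:1
  |U|=3: {7,9,10}:1  {8,9,10}:1
  |U|=4: {4,7,9,10}:1  {6,8,9,10}:1  {7,8,9,10}:2
  |U|=5: {4,7,8,9,10}:3  {5,6,8,9,10}:1  {6,7,8,9,10}:3
  |U|=6: {4,6,7,8,9,10}:6  {5,6,7,8,9,10}:4
  |U|=7: {4,5,6,7,8,9,10}:10
  |U|=8: {3,4,5,6,7,8,9,10}:10
  |U|=9: {2,3,4,5,6,7,8,9,10}:10
  start at 0(m): 10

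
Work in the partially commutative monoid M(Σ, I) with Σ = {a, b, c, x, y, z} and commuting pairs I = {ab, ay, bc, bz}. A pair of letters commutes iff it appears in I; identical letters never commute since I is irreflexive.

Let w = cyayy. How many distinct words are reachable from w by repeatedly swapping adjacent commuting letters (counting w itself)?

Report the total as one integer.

0(c) covers ∅
1(y) covers 0:c
2(a) covers 0:c
3(y) covers 1:y
4(y) covers 3:y
floor of heap: 0:c
completions by unplaced set U, small U first (add the entries for U minus each lowest piece of U):
  |U|=1: {2}:1  {4}:1
  |U|=2: {2,4}:2  {3,4}:1
  |U|=3: {1,3,4}:1  {2,3,4}:3
  start at 0(c): 4

4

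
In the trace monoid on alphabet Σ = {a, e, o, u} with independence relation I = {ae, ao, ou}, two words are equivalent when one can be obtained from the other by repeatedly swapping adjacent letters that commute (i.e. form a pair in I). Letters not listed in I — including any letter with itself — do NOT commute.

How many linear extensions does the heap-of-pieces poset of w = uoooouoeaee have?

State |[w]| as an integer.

119

drop 0:u onto floor
drop 1:o onto floor
drop 2:o onto {1:o}
drop 3:o onto {2:o}
drop 4:o onto {3:o}
drop 5:u onto {0:u}
drop 6:o onto {4:o}
drop 7:e onto {5:u, 6:o}
drop 8:a onto {5:u}
drop 9:e onto {7:e}
drop 10:e onto {9:e}
ground layer = {0:u, 1:o}
drop-orders for the pieces not yet dropped (sum over which currently-grounded one goes next):
  1 to go: {8} 1  {10} 1
  2 to go: {8,10} 2  {9,10} 1
  3 to go: {7,9,10} 1  {8,9,10} 3
  4 to go: {6,7,9,10} 1  {7,8,9,10} 4
  5 to go: {4,6,7,9,10} 1  {5,7,8,9,10} 4  {6,7,8,9,10} 5
  6 to go: {0,5,7,8,9,10} 4  {3,4,6,7,9,10} 1  {4,6,7,8,9,10} 6  {5,6,7,8,9,10} 9
  7 to go: {0,5,6,7,8,9,10} 13  {2,3,4,6,7,9,10} 1  {3,4,6,7,8,9,10} 7  {4,5,6,7,8,9,10} 15
  8 to go: {0,4,5,6,7,8,9,10} 28  {1,2,3,4,6,7,9,10} 1  {2,3,4,6,7,8,9,10} 8  {3,4,5,6,7,8,9,10} 22
  9 to go: {0,3,4,5,6,7,8,9,10} 50  {1,2,3,4,6,7,8,9,10} 9  {2,3,4,5,6,7,8,9,10} 30
  if 0:u drops first: 39 orders
  if 1:o drops first: 80 orders
heap linearizations: 119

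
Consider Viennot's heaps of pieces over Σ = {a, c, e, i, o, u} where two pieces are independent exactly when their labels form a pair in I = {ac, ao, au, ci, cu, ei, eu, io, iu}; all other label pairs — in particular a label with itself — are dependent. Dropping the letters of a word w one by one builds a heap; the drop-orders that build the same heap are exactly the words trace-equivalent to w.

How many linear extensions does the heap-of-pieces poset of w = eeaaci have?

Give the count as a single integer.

4

drop 0:e onto floor
drop 1:e onto {0:e}
drop 2:a onto {1:e}
drop 3:a onto {2:a}
drop 4:c onto {1:e}
drop 5:i onto {3:a}
ground layer = {0:e}
drop-orders for the pieces not yet dropped (sum over which currently-grounded one goes next):
  1 to go: {4} 1  {5} 1
  2 to go: {3,5} 1  {4,5} 2
  3 to go: {2,3,5} 1  {3,4,5} 3
  4 to go: {2,3,4,5} 4
  if 0:e drops first: 4 orders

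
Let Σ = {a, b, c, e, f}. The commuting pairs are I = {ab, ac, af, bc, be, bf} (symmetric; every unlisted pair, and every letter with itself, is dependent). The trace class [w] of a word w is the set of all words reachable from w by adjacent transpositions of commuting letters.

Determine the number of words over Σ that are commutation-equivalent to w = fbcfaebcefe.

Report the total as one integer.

0(f) covers ∅
1(b) covers ∅
2(c) covers 0:f
3(f) covers 2:c
4(a) covers ∅
5(e) covers 3:f, 4:a
6(b) covers 1:b
7(c) covers 5:e
8(e) covers 7:c
9(f) covers 8:e
10(e) covers 9:f
floor of heap: 0:f, 1:b, 4:a
completions by unplaced set U, small U first (add the entries for U minus each lowest piece of U):
  |U|=1: {6}:1  {10}:1
  |U|=2: {1,6}:1  {6,10}:2  {9,10}:1
  |U|=3: {1,6,10}:3  {6,9,10}:3  {8,9,10}:1
  |U|=4: {1,6,9,10}:6  {6,8,9,10}:4  {7,8,9,10}:1
  |U|=5: {1,6,8,9,10}:10  {5,7,8,9,10}:1  {6,7,8,9,10}:5
  |U|=6: {1,6,7,8,9,10}:15  {3,5,7,8,9,10}:1  {4,5,7,8,9,10}:1  {5,6,7,8,9,10}:6
  |U|=7: {1,5,6,7,8,9,10}:21  {2,3,5,7,8,9,10}:1  {3,4,5,7,8,9,10}:2  {3,5,6,7,8,9,10}:7  {4,5,6,7,8,9,10}:7
  |U|=8: {0,2,3,5,7,8,9,10}:1  {1,3,5,6,7,8,9,10}:28  {1,4,5,6,7,8,9,10}:28  {2,3,4,5,7,8,9,10}:3  {2,3,5,6,7,8,9,10}:8  {3,4,5,6,7,8,9,10}:16
  |U|=9: {0,2,3,4,5,7,8,9,10}:4  {0,2,3,5,6,7,8,9,10}:9  {1,2,3,5,6,7,8,9,10}:36  {1,3,4,5,6,7,8,9,10}:72  {2,3,4,5,6,7,8,9,10}:27
  start at 0(f): 135
  start at 1(b): 40
  start at 4(a): 45
sum over floor = 220

220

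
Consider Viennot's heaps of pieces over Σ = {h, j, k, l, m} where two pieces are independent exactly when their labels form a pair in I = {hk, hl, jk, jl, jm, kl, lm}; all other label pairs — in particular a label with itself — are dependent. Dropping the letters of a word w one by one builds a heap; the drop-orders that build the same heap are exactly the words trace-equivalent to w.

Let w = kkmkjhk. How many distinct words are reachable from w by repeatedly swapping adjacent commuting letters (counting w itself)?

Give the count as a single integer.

15

0(k) covers ∅
1(k) covers 0:k
2(m) covers 1:k
3(k) covers 2:m
4(j) covers ∅
5(h) covers 2:m, 4:j
6(k) covers 3:k
floor of heap: 0:k, 4:j
completions by unplaced set U, small U first (add the entries for U minus each lowest piece of U):
  |U|=1: {5}:1  {6}:1
  |U|=2: {3,6}:1  {4,5}:1  {5,6}:2
  |U|=3: {3,5,6}:3  {4,5,6}:3
  |U|=4: {2,3,5,6}:3  {3,4,5,6}:6
  |U|=5: {1,2,3,5,6}:3  {2,3,4,5,6}:9
  start at 0(k): 12
  start at 4(j): 3
sum over floor = 15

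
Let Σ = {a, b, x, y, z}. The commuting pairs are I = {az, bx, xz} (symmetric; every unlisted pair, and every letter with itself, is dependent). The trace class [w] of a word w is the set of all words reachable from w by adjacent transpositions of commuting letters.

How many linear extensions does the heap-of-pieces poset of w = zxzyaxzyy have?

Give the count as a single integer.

9

drop 0:z onto floor
drop 1:x onto floor
drop 2:z onto {0:z}
drop 3:y onto {1:x, 2:z}
drop 4:a onto {3:y}
drop 5:x onto {4:a}
drop 6:z onto {3:y}
drop 7:y onto {5:x, 6:z}
drop 8:y onto {7:y}
ground layer = {0:z, 1:x}
drop-orders for the pieces not yet dropped (sum over which currently-grounded one goes next):
  1 to go: {8} 1
  2 to go: {7,8} 1
  3 to go: {5,7,8} 1  {6,7,8} 1
  4 to go: {4,5,7,8} 1  {5,6,7,8} 2
  5 to go: {4,5,6,7,8} 3
  6 to go: {3,4,5,6,7,8} 3
  7 to go: {1,3,4,5,6,7,8} 3  {2,3,4,5,6,7,8} 3
  if 0:z drops first: 6 orders
  if 1:x drops first: 3 orders
heap linearizations: 9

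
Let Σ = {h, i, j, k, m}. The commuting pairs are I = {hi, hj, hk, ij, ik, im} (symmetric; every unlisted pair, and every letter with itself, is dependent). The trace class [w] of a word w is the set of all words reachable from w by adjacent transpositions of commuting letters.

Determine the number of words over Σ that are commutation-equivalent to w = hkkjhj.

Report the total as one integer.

#0=h has no predecessor
#1=k has no predecessor
#2=k depends on [1:k]
#3=j depends on [2:k]
#4=h depends on [0:h]
#5=j depends on [3:j]
sources: [0:h, 1:k]
N(rest) = Σ N(rest − s) over sources s of rest; N(one piece) = 1:
  size 1 → [4]=1  [5]=1
  size 2 → [0,4]=1  [3,5]=1  [4,5]=2
  size 3 → [0,4,5]=3  [2,3,5]=1  [3,4,5]=3
  size 4 → [0,3,4,5]=6  [1,2,3,5]=1  [2,3,4,5]=4
  first=0(h) contributes 5
  first=1(k) contributes 10
|[w]| = 15

15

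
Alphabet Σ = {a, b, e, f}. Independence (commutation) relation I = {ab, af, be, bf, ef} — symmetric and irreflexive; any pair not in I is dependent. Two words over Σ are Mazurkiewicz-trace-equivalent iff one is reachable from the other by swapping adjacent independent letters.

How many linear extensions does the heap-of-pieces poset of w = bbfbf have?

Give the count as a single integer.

10

#0=b has no predecessor
#1=b depends on [0:b]
#2=f has no predecessor
#3=b depends on [1:b]
#4=f depends on [2:f]
sources: [0:b, 2:f]
N(rest) = Σ N(rest − s) over sources s of rest; N(one piece) = 1:
  size 1 → [3]=1  [4]=1
  size 2 → [1,3]=1  [2,4]=1  [3,4]=2
  size 3 → [0,1,3]=1  [1,3,4]=3  [2,3,4]=3
  first=0(b) contributes 6
  first=2(f) contributes 4
|[w]| = 10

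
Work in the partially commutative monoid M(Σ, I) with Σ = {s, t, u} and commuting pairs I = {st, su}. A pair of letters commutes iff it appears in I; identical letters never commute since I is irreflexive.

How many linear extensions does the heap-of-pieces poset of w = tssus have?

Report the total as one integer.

drop 0:t onto floor
drop 1:s onto floor
drop 2:s onto {1:s}
drop 3:u onto {0:t}
drop 4:s onto {2:s}
ground layer = {0:t, 1:s}
drop-orders for the pieces not yet dropped (sum over which currently-grounded one goes next):
  1 to go: {3} 1  {4} 1
  2 to go: {0,3} 1  {2,4} 1  {3,4} 2
  3 to go: {0,3,4} 3  {1,2,4} 1  {2,3,4} 3
  if 0:t drops first: 4 orders
  if 1:s drops first: 6 orders
heap linearizations: 10

10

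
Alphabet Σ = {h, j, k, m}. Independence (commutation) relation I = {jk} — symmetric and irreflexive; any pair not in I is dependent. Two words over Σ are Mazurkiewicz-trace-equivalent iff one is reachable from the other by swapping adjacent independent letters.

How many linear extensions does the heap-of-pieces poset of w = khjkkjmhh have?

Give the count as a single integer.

6

piece 0:k — minimal
piece 1:h rests on {0:k}
piece 2:j rests on {1:h}
piece 3:k rests on {1:h}
piece 4:k rests on {3:k}
piece 5:j rests on {2:j}
piece 6:m rests on {4:k, 5:j}
piece 7:h rests on {6:m}
piece 8:h rests on {7:h}
minimal pieces: {0:k}
ways to finish when only these pieces remain (= sum over removing one remaining piece with nothing left below it):
  1 left: {8}→1
  2 left: {7,8}→1
  3 left: {6,7,8}→1
  4 left: {4,6,7,8}→1  {5,6,7,8}→1
  5 left: {2,5,6,7,8}→1  {3,4,6,7,8}→1  {4,5,6,7,8}→2
  6 left: {2,4,5,6,7,8}→3  {3,4,5,6,7,8}→3
  7 left: {2,3,4,5,6,7,8}→6
  placing 0:k first → 6 extensions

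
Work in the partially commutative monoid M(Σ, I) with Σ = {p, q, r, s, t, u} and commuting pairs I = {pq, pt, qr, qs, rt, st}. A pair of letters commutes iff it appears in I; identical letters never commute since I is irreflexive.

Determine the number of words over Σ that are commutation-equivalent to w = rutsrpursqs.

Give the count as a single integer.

16

0(r) covers ∅
1(u) covers 0:r
2(t) covers 1:u
3(s) covers 1:u
4(r) covers 3:s
5(p) covers 4:r
6(u) covers 2:t, 5:p
7(r) covers 6:u
8(s) covers 7:r
9(q) covers 6:u
10(s) covers 8:s
floor of heap: 0:r
completions by unplaced set U, small U first (add the entries for U minus each lowest piece of U):
  |U|=1: {9}:1  {10}:1
  |U|=2: {8,10}:1  {9,10}:2
  |U|=3: {7,8,10}:1  {8,9,10}:3
  |U|=4: {7,8,9,10}:4
  |U|=5: {6,7,8,9,10}:4
  |U|=6: {2,6,7,8,9,10}:4  {5,6,7,8,9,10}:4
  |U|=7: {2,5,6,7,8,9,10}:8  {4,5,6,7,8,9,10}:4
  |U|=8: {2,4,5,6,7,8,9,10}:12  {3,4,5,6,7,8,9,10}:4
  |U|=9: {2,3,4,5,6,7,8,9,10}:16
  start at 0(r): 16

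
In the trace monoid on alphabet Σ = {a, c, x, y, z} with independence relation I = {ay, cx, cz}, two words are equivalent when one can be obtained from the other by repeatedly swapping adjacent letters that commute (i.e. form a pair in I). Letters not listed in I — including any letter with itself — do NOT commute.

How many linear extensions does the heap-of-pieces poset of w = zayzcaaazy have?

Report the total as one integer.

4

0(z) covers ∅
1(a) covers 0:z
2(y) covers 0:z
3(z) covers 1:a, 2:y
4(c) covers 1:a, 2:y
5(a) covers 3:z, 4:c
6(a) covers 5:a
7(a) covers 6:a
8(z) covers 7:a
9(y) covers 8:z
floor of heap: 0:z
completions by unplaced set U, small U first (add the entries for U minus each lowest piece of U):
  |U|=1: {9}:1
  |U|=2: {8,9}:1
  |U|=3: {7,8,9}:1
  |U|=4: {6,7,8,9}:1
  |U|=5: {5,6,7,8,9}:1
  |U|=6: {3,5,6,7,8,9}:1  {4,5,6,7,8,9}:1
  |U|=7: {3,4,5,6,7,8,9}:2
  |U|=8: {1,3,4,5,6,7,8,9}:2  {2,3,4,5,6,7,8,9}:2
  start at 0(z): 4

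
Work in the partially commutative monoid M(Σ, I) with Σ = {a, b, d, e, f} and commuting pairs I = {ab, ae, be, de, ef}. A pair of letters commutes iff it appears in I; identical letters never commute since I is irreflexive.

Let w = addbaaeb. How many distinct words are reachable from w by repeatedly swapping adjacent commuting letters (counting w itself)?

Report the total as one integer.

#0=a has no predecessor
#1=d depends on [0:a]
#2=d depends on [1:d]
#3=b depends on [2:d]
#4=a depends on [2:d]
#5=a depends on [4:a]
#6=e has no predecessor
#7=b depends on [3:b]
sources: [0:a, 6:e]
N(rest) = Σ N(rest − s) over sources s of rest; N(one piece) = 1:
  size 1 → [5]=1  [6]=1  [7]=1
  size 2 → [3,7]=1  [4,5]=1  [5,6]=2  [5,7]=2  [6,7]=2
  size 3 → [3,5,7]=3  [3,6,7]=3  [4,5,6]=3  [4,5,7]=3  [5,6,7]=6
  size 4 → [3,4,5,7]=6  [3,5,6,7]=12  [4,5,6,7]=12
  size 5 → [2,3,4,5,7]=6  [3,4,5,6,7]=30
  size 6 → [1,2,3,4,5,7]=6  [2,3,4,5,6,7]=36
  first=0(a) contributes 42
  first=6(e) contributes 6
|[w]| = 48

48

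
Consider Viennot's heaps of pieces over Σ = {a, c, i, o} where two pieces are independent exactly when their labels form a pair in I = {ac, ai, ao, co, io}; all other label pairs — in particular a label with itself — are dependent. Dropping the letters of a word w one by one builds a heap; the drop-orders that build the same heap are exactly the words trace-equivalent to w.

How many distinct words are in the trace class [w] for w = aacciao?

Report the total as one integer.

drop 0:a onto floor
drop 1:a onto {0:a}
drop 2:c onto floor
drop 3:c onto {2:c}
drop 4:i onto {3:c}
drop 5:a onto {1:a}
drop 6:o onto floor
ground layer = {0:a, 2:c, 6:o}
drop-orders for the pieces not yet dropped (sum over which currently-grounded one goes next):
  1 to go: {4} 1  {5} 1  {6} 1
  2 to go: {1,5} 1  {3,4} 1  {4,5} 2  {4,6} 2  {5,6} 2
  3 to go: {0,1,5} 1  {1,4,5} 3  {1,5,6} 3  {2,3,4} 1  {3,4,5} 3  {3,4,6} 3  {4,5,6} 6
  4 to go: {0,1,4,5} 4  {0,1,5,6} 4  {1,3,4,5} 6  {1,4,5,6} 12  {2,3,4,5} 4  {2,3,4,6} 4  {3,4,5,6} 12
  5 to go: {0,1,3,4,5} 10  {0,1,4,5,6} 20  {1,2,3,4,5} 10  {1,3,4,5,6} 30  {2,3,4,5,6} 20
  if 0:a drops first: 60 orders
  if 2:c drops first: 60 orders
  if 6:o drops first: 20 orders
heap linearizations: 140

140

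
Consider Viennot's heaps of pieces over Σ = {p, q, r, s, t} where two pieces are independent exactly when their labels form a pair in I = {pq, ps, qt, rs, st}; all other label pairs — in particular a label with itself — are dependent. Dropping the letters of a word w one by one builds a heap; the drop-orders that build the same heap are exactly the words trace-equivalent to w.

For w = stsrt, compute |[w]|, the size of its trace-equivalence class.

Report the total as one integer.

10

drop 0:s onto floor
drop 1:t onto floor
drop 2:s onto {0:s}
drop 3:r onto {1:t}
drop 4:t onto {3:r}
ground layer = {0:s, 1:t}
drop-orders for the pieces not yet dropped (sum over which currently-grounded one goes next):
  1 to go: {2} 1  {4} 1
  2 to go: {0,2} 1  {2,4} 2  {3,4} 1
  3 to go: {0,2,4} 3  {1,3,4} 1  {2,3,4} 3
  if 0:s drops first: 4 orders
  if 1:t drops first: 6 orders
heap linearizations: 10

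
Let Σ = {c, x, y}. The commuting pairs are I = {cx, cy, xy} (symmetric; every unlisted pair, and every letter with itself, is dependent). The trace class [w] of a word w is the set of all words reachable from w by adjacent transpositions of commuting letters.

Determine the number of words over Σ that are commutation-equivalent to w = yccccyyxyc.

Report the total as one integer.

0(y) covers ∅
1(c) covers ∅
2(c) covers 1:c
3(c) covers 2:c
4(c) covers 3:c
5(y) covers 0:y
6(y) covers 5:y
7(x) covers ∅
8(y) covers 6:y
9(c) covers 4:c
floor of heap: 0:y, 1:c, 7:x
completions by unplaced set U, small U first (add the entries for U minus each lowest piece of U):
  |U|=1: {7}:1  {8}:1  {9}:1
  |U|=2: {4,9}:1  {6,8}:1  {7,8}:2  {7,9}:2  {8,9}:2
  |U|=3: {3,4,9}:1  {4,7,9}:3  {4,8,9}:3  {5,6,8}:1  {6,7,8}:3  {6,8,9}:3  {7,8,9}:6
  |U|=4: {0,5,6,8}:1  {2,3,4,9}:1  {3,4,7,9}:4  {3,4,8,9}:4  {4,6,8,9}:6  {4,7,8,9}:12  {5,6,7,8}:4  {5,6,8,9}:4  {6,7,8,9}:12
  |U|=5: {0,5,6,7,8}:5  {0,5,6,8,9}:5  {1,2,3,4,9}:1  {2,3,4,7,9}:5  {2,3,4,8,9}:5  {3,4,6,8,9}:10  {3,4,7,8,9}:20  {4,5,6,8,9}:10  {4,6,7,8,9}:30  {5,6,7,8,9}:20
  |U|=6: {0,4,5,6,8,9}:15  {0,5,6,7,8,9}:30  {1,2,3,4,7,9}:6  {1,2,3,4,8,9}:6  {2,3,4,6,8,9}:15  {2,3,4,7,8,9}:30  {3,4,5,6,8,9}:20  {3,4,6,7,8,9}:60  {4,5,6,7,8,9}:60
  |U|=7: {0,3,4,5,6,8,9}:35  {0,4,5,6,7,8,9}:105  {1,2,3,4,6,8,9}:21  {1,2,3,4,7,8,9}:42  {2,3,4,5,6,8,9}:35  {2,3,4,6,7,8,9}:105  {3,4,5,6,7,8,9}:140
  |U|=8: {0,2,3,4,5,6,8,9}:70  {0,3,4,5,6,7,8,9}:280  {1,2,3,4,5,6,8,9}:56  {1,2,3,4,6,7,8,9}:168  {2,3,4,5,6,7,8,9}:280
  start at 0(y): 504
  start at 1(c): 630
  start at 7(x): 126
sum over floor = 1260

1260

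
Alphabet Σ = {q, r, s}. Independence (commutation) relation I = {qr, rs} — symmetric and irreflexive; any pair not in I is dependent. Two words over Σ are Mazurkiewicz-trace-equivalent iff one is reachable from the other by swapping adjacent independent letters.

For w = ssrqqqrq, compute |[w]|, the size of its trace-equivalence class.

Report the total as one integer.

28

0(s) covers ∅
1(s) covers 0:s
2(r) covers ∅
3(q) covers 1:s
4(q) covers 3:q
5(q) covers 4:q
6(r) covers 2:r
7(q) covers 5:q
floor of heap: 0:s, 2:r
completions by unplaced set U, small U first (add the entries for U minus each lowest piece of U):
  |U|=1: {6}:1  {7}:1
  |U|=2: {2,6}:1  {5,7}:1  {6,7}:2
  |U|=3: {2,6,7}:3  {4,5,7}:1  {5,6,7}:3
  |U|=4: {2,5,6,7}:6  {3,4,5,7}:1  {4,5,6,7}:4
  |U|=5: {1,3,4,5,7}:1  {2,4,5,6,7}:10  {3,4,5,6,7}:5
  |U|=6: {0,1,3,4,5,7}:1  {1,3,4,5,6,7}:6  {2,3,4,5,6,7}:15
  start at 0(s): 21
  start at 2(r): 7
sum over floor = 28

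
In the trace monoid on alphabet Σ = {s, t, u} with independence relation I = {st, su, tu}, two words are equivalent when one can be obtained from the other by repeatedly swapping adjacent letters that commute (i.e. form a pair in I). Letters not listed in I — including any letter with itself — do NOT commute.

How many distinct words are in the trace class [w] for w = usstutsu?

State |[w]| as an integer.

560

0(u) covers ∅
1(s) covers ∅
2(s) covers 1:s
3(t) covers ∅
4(u) covers 0:u
5(t) covers 3:t
6(s) covers 2:s
7(u) covers 4:u
floor of heap: 0:u, 1:s, 3:t
completions by unplaced set U, small U first (add the entries for U minus each lowest piece of U):
  |U|=1: {5}:1  {6}:1  {7}:1
  |U|=2: {2,6}:1  {3,5}:1  {4,7}:1  {5,6}:2  {5,7}:2  {6,7}:2
  |U|=3: {0,4,7}:1  {1,2,6}:1  {2,5,6}:3  {2,6,7}:3  {3,5,6}:3  {3,5,7}:3  {4,5,7}:3  {4,6,7}:3  {5,6,7}:6
  |U|=4: {0,4,5,7}:4  {0,4,6,7}:4  {1,2,5,6}:4  {1,2,6,7}:4  {2,3,5,6}:6  {2,4,6,7}:6  {2,5,6,7}:12  {3,4,5,7}:6  {3,5,6,7}:12  {4,5,6,7}:12
  |U|=5: {0,2,4,6,7}:10  {0,3,4,5,7}:10  {0,4,5,6,7}:20  {1,2,3,5,6}:10  {1,2,4,6,7}:10  {1,2,5,6,7}:20  {2,3,5,6,7}:30  {2,4,5,6,7}:30  {3,4,5,6,7}:30
  |U|=6: {0,1,2,4,6,7}:20  {0,2,4,5,6,7}:60  {0,3,4,5,6,7}:60  {1,2,3,5,6,7}:60  {1,2,4,5,6,7}:60  {2,3,4,5,6,7}:90
  start at 0(u): 210
  start at 1(s): 210
  start at 3(t): 140
sum over floor = 560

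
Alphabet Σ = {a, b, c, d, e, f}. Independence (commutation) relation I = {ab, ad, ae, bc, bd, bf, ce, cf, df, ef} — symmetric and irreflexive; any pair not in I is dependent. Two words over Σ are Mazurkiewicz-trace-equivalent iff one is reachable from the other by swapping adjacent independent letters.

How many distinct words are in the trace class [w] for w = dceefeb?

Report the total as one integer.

#0=d has no predecessor
#1=c depends on [0:d]
#2=e depends on [0:d]
#3=e depends on [2:e]
#4=f has no predecessor
#5=e depends on [3:e]
#6=b depends on [5:e]
sources: [0:d, 4:f]
N(rest) = Σ N(rest − s) over sources s of rest; N(one piece) = 1:
  size 1 → [1]=1  [4]=1  [6]=1
  size 2 → [1,4]=2  [1,6]=2  [4,6]=2  [5,6]=1
  size 3 → [1,4,6]=6  [1,5,6]=3  [3,5,6]=1  [4,5,6]=3
  size 4 → [1,3,5,6]=4  [1,4,5,6]=12  [2,3,5,6]=1  [3,4,5,6]=4
  size 5 → [1,2,3,5,6]=5  [1,3,4,5,6]=20  [2,3,4,5,6]=5
  first=0(d) contributes 30
  first=4(f) contributes 5
|[w]| = 35

35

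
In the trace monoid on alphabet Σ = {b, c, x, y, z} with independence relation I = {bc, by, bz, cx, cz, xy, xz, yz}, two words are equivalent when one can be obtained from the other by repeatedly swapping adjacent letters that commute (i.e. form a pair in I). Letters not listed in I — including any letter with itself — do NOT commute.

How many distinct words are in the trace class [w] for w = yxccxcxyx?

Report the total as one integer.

126

piece 0:y — minimal
piece 1:x — minimal
piece 2:c rests on {0:y}
piece 3:c rests on {2:c}
piece 4:x rests on {1:x}
piece 5:c rests on {3:c}
piece 6:x rests on {4:x}
piece 7:y rests on {5:c}
piece 8:x rests on {6:x}
minimal pieces: {0:y, 1:x}
ways to finish when only these pieces remain (= sum over removing one remaining piece with nothing left below it):
  1 left: {7}→1  {8}→1
  2 left: {5,7}→1  {6,8}→1  {7,8}→2
  3 left: {3,5,7}→1  {4,6,8}→1  {5,7,8}→3  {6,7,8}→3
  4 left: {1,4,6,8}→1  {2,3,5,7}→1  {3,5,7,8}→4  {4,6,7,8}→4  {5,6,7,8}→6
  5 left: {0,2,3,5,7}→1  {1,4,6,7,8}→5  {2,3,5,7,8}→5  {3,5,6,7,8}→10  {4,5,6,7,8}→10
  6 left: {0,2,3,5,7,8}→6  {1,4,5,6,7,8}→15  {2,3,5,6,7,8}→15  {3,4,5,6,7,8}→20
  7 left: {0,2,3,5,6,7,8}→21  {1,3,4,5,6,7,8}→35  {2,3,4,5,6,7,8}→35
  placing 0:y first → 70 extensions
  placing 1:x first → 56 extensions
total linear extensions = 126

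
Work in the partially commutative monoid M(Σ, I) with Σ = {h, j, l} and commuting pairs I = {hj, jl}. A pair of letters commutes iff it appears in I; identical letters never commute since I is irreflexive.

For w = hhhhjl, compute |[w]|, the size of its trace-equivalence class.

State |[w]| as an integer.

6

drop 0:h onto floor
drop 1:h onto {0:h}
drop 2:h onto {1:h}
drop 3:h onto {2:h}
drop 4:j onto floor
drop 5:l onto {3:h}
ground layer = {0:h, 4:j}
drop-orders for the pieces not yet dropped (sum over which currently-grounded one goes next):
  1 to go: {4} 1  {5} 1
  2 to go: {3,5} 1  {4,5} 2
  3 to go: {2,3,5} 1  {3,4,5} 3
  4 to go: {1,2,3,5} 1  {2,3,4,5} 4
  if 0:h drops first: 5 orders
  if 4:j drops first: 1 orders
heap linearizations: 6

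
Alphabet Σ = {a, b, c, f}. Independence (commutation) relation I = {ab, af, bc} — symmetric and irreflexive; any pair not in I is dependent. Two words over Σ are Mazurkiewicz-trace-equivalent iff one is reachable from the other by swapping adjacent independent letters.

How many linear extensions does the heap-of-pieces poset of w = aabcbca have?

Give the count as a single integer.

#0=a has no predecessor
#1=a depends on [0:a]
#2=b has no predecessor
#3=c depends on [1:a]
#4=b depends on [2:b]
#5=c depends on [3:c]
#6=a depends on [5:c]
sources: [0:a, 2:b]
N(rest) = Σ N(rest − s) over sources s of rest; N(one piece) = 1:
  size 1 → [4]=1  [6]=1
  size 2 → [2,4]=1  [4,6]=2  [5,6]=1
  size 3 → [2,4,6]=3  [3,5,6]=1  [4,5,6]=3
  size 4 → [1,3,5,6]=1  [2,4,5,6]=6  [3,4,5,6]=4
  size 5 → [0,1,3,5,6]=1  [1,3,4,5,6]=5  [2,3,4,5,6]=10
  first=0(a) contributes 15
  first=2(b) contributes 6
|[w]| = 21

21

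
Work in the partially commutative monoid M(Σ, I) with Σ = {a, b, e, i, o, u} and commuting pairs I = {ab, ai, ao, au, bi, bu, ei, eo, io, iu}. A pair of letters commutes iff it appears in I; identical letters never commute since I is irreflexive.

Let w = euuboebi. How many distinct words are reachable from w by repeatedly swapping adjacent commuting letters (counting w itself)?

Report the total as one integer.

drop 0:e onto floor
drop 1:u onto {0:e}
drop 2:u onto {1:u}
drop 3:b onto {0:e}
drop 4:o onto {2:u, 3:b}
drop 5:e onto {2:u, 3:b}
drop 6:b onto {4:o, 5:e}
drop 7:i onto floor
ground layer = {0:e, 7:i}
drop-orders for the pieces not yet dropped (sum over which currently-grounded one goes next):
  1 to go: {6} 1  {7} 1
  2 to go: {4,6} 1  {5,6} 1  {6,7} 2
  3 to go: {4,5,6} 2  {4,6,7} 3  {5,6,7} 3
  4 to go: {2,4,5,6} 2  {3,4,5,6} 2  {4,5,6,7} 8
  5 to go: {1,2,4,5,6} 2  {2,3,4,5,6} 4  {2,4,5,6,7} 10  {3,4,5,6,7} 10
  6 to go: {1,2,3,4,5,6} 6  {1,2,4,5,6,7} 12  {2,3,4,5,6,7} 24
  if 0:e drops first: 42 orders
  if 7:i drops first: 6 orders
heap linearizations: 48

48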